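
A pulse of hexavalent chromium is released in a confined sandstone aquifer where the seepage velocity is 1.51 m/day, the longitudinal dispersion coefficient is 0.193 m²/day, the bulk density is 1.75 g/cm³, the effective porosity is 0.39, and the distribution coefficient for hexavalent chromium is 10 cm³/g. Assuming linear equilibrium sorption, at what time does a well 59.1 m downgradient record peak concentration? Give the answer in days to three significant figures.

1790 days

Retardation factor R = 1 + ρ_b·K_d/n = 1 + 1.75 × 10/0.39 = 45.87.
Sorption retards both mechanisms: v_R = v/R = 0.03292 m/day, D_R = D/R = 0.004208 m²/day.
Peak time from v_R²t² + 2D_R t − x² = 0: t = (√(D_R² + v_R²x²) − D_R)/v_R².
√(D_R² + v_R²x²) = √(0.004208² + 0.03292² × 59.1²) = 1.946; v_R² = 0.001084.
t = (1.946 − 0.004208)/0.001084 = 1790 days.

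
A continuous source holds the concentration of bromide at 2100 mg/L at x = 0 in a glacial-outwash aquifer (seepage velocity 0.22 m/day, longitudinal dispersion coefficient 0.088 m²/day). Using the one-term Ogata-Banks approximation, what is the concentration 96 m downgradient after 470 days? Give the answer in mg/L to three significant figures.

1660 mg/L

For a continuous step input, C/C₀ ≈ ½·erfc((x−vt)/(2√(Dt))).
vt = 0.22 × 470 = 103.4 m and 2√(Dt) = 2√(0.088 × 470) = 12.86 m.
Argument (x−vt)/(2√(Dt)) = (96 − 103.4)/12.86 = -0.5754; ½·erfc(-0.5754) = 0.7921.
C = 2100 × 0.7921 = 1660 mg/L.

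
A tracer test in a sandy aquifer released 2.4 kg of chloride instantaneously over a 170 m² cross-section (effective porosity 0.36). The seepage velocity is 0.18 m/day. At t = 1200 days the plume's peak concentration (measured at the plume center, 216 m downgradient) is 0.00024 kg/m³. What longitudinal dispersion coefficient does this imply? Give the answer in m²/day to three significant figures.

1.77 m²/day

At the plume center C_max = M/(n_e·A·√(4πDt)), so D = M²/(4πt·(n_e·A·C_max)²).
n_e·A·C_max = 0.36 × 170 × 0.00024 = 0.01469 kg/m.
D = 2.4²/(4π × 1200 × 0.01469²) = 1.77 m²/day.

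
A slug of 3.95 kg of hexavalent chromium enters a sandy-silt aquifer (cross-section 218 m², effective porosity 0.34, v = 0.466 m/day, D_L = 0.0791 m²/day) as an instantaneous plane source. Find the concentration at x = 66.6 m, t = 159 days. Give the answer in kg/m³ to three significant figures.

For an instantaneous plane source, C(x,t) = M/(n_e·A·√(4πDt)) · exp(−(x−vt)²/(4Dt)), with n_e·A the pore (flow) area.
Plume center vt = 0.466 × 159 = 74.094 m, so the well at 66.6 m is 7.494 m upgradient of the peak.
√(4πDt) = 12.57 m, giving peak height M/(n_e·A·√(4πDt)) = 3.95/(0.34 × 218 × 12.57) = 0.004240 kg/m³.
(x−vt)²/(4Dt) = (-7.494)²/(4 × 0.0791 × 159) = 1.116; exp(−1.116) = 0.3276.
C = 0.004240 × 0.3276 = 0.00139 kg/m³.

0.00139 kg/m³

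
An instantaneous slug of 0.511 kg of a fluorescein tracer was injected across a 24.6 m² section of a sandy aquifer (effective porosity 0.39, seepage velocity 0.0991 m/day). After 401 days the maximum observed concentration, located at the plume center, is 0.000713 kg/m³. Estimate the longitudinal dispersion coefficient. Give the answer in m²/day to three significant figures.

At the plume center C_max = M/(n_e·A·√(4πDt)), so D = M²/(4πt·(n_e·A·C_max)²).
n_e·A·C_max = 0.39 × 24.6 × 0.000713 = 0.006841 kg/m.
D = 0.511²/(4π × 401 × 0.006841²) = 1.11 m²/day.

1.11 m²/day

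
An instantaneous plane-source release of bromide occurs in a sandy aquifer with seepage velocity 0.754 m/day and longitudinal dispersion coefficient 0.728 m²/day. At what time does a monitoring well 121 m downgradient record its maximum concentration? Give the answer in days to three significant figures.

For the 1D instantaneous-source solution, setting ∂C/∂t = 0 at fixed x gives v²t² + 2Dt − x² = 0, so t = (√(D² + v²x²) − D)/v².
√(D² + v²x²) = √(0.728² + 0.754² × 121²) = 91.24; v² = 0.568516.
t = (91.24 − 0.728)/0.568516 = 159 days (vs. the pure-advection estimate x/v = 160 d).

159 days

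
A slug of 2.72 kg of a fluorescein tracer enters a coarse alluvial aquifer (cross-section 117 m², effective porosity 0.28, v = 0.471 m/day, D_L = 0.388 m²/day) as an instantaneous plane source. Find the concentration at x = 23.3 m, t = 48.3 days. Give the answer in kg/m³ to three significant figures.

0.00539 kg/m³

For an instantaneous plane source, C(x,t) = M/(n_e·A·√(4πDt)) · exp(−(x−vt)²/(4Dt)), with n_e·A the pore (flow) area.
Plume center vt = 0.471 × 48.3 = 22.7493 m, so the well at 23.3 m is 0.5507 m downgradient of the peak.
√(4πDt) = 15.35 m, giving peak height M/(n_e·A·√(4πDt)) = 2.72/(0.28 × 117 × 15.35) = 0.005409 kg/m³.
(x−vt)²/(4Dt) = (0.5507)²/(4 × 0.388 × 48.3) = 0.004046; exp(−0.004046) = 0.9960.
C = 0.005409 × 0.9960 = 0.00539 kg/m³.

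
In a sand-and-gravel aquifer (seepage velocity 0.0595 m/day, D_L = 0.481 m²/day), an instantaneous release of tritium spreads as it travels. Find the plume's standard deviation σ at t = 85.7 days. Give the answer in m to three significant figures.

Dispersive spreading gives a Gaussian with σ² = 2Dt; advection only shifts the center.
σ = √(2 × 0.481 × 85.7) = 9.08 m.

9.08 m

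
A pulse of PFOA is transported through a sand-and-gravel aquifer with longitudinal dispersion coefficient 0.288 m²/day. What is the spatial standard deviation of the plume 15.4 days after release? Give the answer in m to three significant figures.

2.98 m

Dispersive spreading gives a Gaussian with σ² = 2Dt; advection only shifts the center.
σ = √(2 × 0.288 × 15.4) = 2.98 m.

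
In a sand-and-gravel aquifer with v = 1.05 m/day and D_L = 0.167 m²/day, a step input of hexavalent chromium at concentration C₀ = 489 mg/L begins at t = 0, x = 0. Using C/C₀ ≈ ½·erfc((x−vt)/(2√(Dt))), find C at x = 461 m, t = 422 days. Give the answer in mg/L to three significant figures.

For a continuous step input, C/C₀ ≈ ½·erfc((x−vt)/(2√(Dt))).
vt = 1.05 × 422 = 443.1 m and 2√(Dt) = 2√(0.167 × 422) = 16.79 m.
Argument (x−vt)/(2√(Dt)) = (461 − 443.1)/16.79 = 1.066; ½·erfc(1.066) = 0.06583.
C = 489 × 0.06583 = 32.2 mg/L.

32.2 mg/L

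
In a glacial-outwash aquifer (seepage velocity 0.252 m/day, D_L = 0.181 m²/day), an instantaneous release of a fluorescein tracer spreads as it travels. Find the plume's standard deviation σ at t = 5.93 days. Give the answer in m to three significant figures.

Dispersive spreading gives a Gaussian with σ² = 2Dt; advection only shifts the center.
σ = √(2 × 0.181 × 5.93) = 1.47 m.

1.47 m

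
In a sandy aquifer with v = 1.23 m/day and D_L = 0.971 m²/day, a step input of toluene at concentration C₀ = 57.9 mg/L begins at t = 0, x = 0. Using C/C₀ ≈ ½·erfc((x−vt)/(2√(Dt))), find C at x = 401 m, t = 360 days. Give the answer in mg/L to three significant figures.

54.6 mg/L

For a continuous step input, C/C₀ ≈ ½·erfc((x−vt)/(2√(Dt))).
vt = 1.23 × 360 = 442.8 m and 2√(Dt) = 2√(0.971 × 360) = 37.39 m.
Argument (x−vt)/(2√(Dt)) = (401 − 442.8)/37.39 = -1.118; ½·erfc(-1.118) = 0.9431.
C = 57.9 × 0.9431 = 54.6 mg/L.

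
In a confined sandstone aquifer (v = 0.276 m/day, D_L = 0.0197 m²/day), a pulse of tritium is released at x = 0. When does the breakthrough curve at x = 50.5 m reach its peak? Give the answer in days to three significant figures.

183 days

For the 1D instantaneous-source solution, setting ∂C/∂t = 0 at fixed x gives v²t² + 2Dt − x² = 0, so t = (√(D² + v²x²) − D)/v².
√(D² + v²x²) = √(0.0197² + 0.276² × 50.5²) = 13.94; v² = 0.076176.
t = (13.94 − 0.0197)/0.076176 = 183 days (vs. the pure-advection estimate x/v = 183 d).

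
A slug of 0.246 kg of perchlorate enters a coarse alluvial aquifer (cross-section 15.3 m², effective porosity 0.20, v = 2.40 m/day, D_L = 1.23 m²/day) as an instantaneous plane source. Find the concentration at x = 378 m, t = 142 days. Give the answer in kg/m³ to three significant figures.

0.000237 kg/m³

For an instantaneous plane source, C(x,t) = M/(n_e·A·√(4πDt)) · exp(−(x−vt)²/(4Dt)), with n_e·A the pore (flow) area.
Plume center vt = 2.40 × 142 = 340.8 m, so the well at 378 m is 37.2 m downgradient of the peak.
√(4πDt) = 46.85 m, giving peak height M/(n_e·A·√(4πDt)) = 0.246/(0.20 × 15.3 × 46.85) = 0.001716 kg/m³.
(x−vt)²/(4Dt) = (37.2)²/(4 × 1.23 × 142) = 1.981; exp(−1.981) = 0.1379.
C = 0.001716 × 0.1379 = 0.000237 kg/m³.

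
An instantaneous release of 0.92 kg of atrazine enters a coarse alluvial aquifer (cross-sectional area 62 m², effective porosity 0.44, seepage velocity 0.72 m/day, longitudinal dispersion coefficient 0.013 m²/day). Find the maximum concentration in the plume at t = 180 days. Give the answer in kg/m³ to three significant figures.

The peak of an instantaneous 1D plume sits at x = vt; there the Gaussian factor is 1 and C_max = M/(n_e·A·√(4πDt)), where n_e·A is the pore area the mass is dissolved in.
√(4πDt) = √(4π × 0.013 × 180) = 5.423 m, so C_max = 0.92/(0.44 × 62 × 5.423) = 0.00622 kg/m³.

0.00622 kg/m³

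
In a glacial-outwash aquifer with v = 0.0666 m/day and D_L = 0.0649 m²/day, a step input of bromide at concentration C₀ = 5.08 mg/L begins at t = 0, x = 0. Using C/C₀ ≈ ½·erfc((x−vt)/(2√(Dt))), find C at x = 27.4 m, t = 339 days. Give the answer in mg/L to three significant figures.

1.19 mg/L

For a continuous step input, C/C₀ ≈ ½·erfc((x−vt)/(2√(Dt))).
vt = 0.0666 × 339 = 22.5774 m and 2√(Dt) = 2√(0.0649 × 339) = 9.381 m.
Argument (x−vt)/(2√(Dt)) = (27.4 − 22.5774)/9.381 = 0.5141; ½·erfc(0.5141) = 0.2336.
C = 5.08 × 0.2336 = 1.19 mg/L.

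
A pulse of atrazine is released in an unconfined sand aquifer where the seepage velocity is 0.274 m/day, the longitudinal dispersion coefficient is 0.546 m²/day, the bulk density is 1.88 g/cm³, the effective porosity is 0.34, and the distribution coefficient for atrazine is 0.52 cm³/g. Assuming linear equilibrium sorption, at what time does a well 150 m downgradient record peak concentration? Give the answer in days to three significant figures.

Retardation factor R = 1 + ρ_b·K_d/n = 1 + 1.88 × 0.52/0.34 = 3.875.
Sorption retards both mechanisms: v_R = v/R = 0.07071 m/day, D_R = D/R = 0.1409 m²/day.
Peak time from v_R²t² + 2D_R t − x² = 0: t = (√(D_R² + v_R²x²) − D_R)/v_R².
√(D_R² + v_R²x²) = √(0.1409² + 0.07071² × 150²) = 10.61; v_R² = 0.005000.
t = (10.61 − 0.1409)/0.005000 = 2090 days.

2090 days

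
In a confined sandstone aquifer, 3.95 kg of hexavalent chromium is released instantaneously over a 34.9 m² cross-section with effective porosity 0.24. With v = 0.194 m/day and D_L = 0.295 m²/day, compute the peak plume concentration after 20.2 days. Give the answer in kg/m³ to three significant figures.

The peak of an instantaneous 1D plume sits at x = vt; there the Gaussian factor is 1 and C_max = M/(n_e·A·√(4πDt)), where n_e·A is the pore area the mass is dissolved in.
√(4πDt) = √(4π × 0.295 × 20.2) = 8.653 m, so C_max = 3.95/(0.24 × 34.9 × 8.653) = 0.0545 kg/m³.

0.0545 kg/m³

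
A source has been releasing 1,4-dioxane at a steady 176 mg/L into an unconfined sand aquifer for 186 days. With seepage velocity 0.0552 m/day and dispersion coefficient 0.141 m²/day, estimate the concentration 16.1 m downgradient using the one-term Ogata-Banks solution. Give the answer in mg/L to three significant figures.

For a continuous step input, C/C₀ ≈ ½·erfc((x−vt)/(2√(Dt))).
vt = 0.0552 × 186 = 10.2672 m and 2√(Dt) = 2√(0.141 × 186) = 10.24 m.
Argument (x−vt)/(2√(Dt)) = (16.1 − 10.2672)/10.24 = 0.5696; ½·erfc(0.5696) = 0.2103.
C = 176 × 0.2103 = 37.0 mg/L.

37.0 mg/L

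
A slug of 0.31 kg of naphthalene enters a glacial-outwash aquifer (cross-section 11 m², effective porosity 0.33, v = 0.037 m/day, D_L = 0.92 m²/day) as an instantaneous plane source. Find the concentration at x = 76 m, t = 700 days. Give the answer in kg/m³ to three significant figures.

0.000358 kg/m³

For an instantaneous plane source, C(x,t) = M/(n_e·A·√(4πDt)) · exp(−(x−vt)²/(4Dt)), with n_e·A the pore (flow) area.
Plume center vt = 0.037 × 700 = 25.9 m, so the well at 76 m is 50.1 m downgradient of the peak.
√(4πDt) = 89.96 m, giving peak height M/(n_e·A·√(4πDt)) = 0.31/(0.33 × 11 × 89.96) = 0.0009493 kg/m³.
(x−vt)²/(4Dt) = (50.1)²/(4 × 0.92 × 700) = 0.9744; exp(−0.9744) = 0.3774.
C = 0.0009493 × 0.3774 = 0.000358 kg/m³.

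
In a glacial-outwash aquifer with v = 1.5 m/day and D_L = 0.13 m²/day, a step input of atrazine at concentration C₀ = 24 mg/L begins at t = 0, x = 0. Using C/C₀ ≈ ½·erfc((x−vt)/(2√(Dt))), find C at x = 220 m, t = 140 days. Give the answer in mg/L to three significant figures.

1.17 mg/L

For a continuous step input, C/C₀ ≈ ½·erfc((x−vt)/(2√(Dt))).
vt = 1.5 × 140 = 210 m and 2√(Dt) = 2√(0.13 × 140) = 8.532 m.
Argument (x−vt)/(2√(Dt)) = (220 − 210)/8.532 = 1.172; ½·erfc(1.172) = 0.04871.
C = 24 × 0.04871 = 1.17 mg/L.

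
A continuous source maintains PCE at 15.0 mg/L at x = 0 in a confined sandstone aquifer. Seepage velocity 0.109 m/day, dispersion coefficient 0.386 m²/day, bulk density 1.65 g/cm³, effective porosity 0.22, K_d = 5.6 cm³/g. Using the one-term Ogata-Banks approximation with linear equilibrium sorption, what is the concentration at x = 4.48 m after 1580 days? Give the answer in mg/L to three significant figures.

Retardation factor R = 1 + ρ_b·K_d/n = 1 + 1.65 × 5.6/0.22 = 43.00.
Sorption retards both mechanisms: v_R = v/R = 0.002535 m/day, D_R = D/R = 0.008977 m²/day.
v_R·t = 0.002535 × 1580 = 4.0053 m; 2√(D_R t) = 7.532 m; argument = (4.48 − 4.0053)/7.532 = 0.06302.
C = C₀ × ½·erfc(0.06302) = 15.0 × 0.4645 = 6.97 mg/L.

6.97 mg/L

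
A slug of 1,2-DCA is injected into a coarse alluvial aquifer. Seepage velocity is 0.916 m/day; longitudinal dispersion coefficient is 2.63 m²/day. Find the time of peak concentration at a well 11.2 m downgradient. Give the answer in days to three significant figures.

9.49 days

For the 1D instantaneous-source solution, setting ∂C/∂t = 0 at fixed x gives v²t² + 2Dt − x² = 0, so t = (√(D² + v²x²) − D)/v².
√(D² + v²x²) = √(2.63² + 0.916² × 11.2²) = 10.59; v² = 0.839056.
t = (10.59 − 2.63)/0.839056 = 9.49 days (vs. the pure-advection estimate x/v = 12.2 d).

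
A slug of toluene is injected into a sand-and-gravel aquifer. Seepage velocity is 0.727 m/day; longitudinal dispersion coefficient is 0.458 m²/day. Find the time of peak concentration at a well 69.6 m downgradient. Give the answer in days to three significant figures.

94.9 days

For the 1D instantaneous-source solution, setting ∂C/∂t = 0 at fixed x gives v²t² + 2Dt − x² = 0, so t = (√(D² + v²x²) − D)/v².
√(D² + v²x²) = √(0.458² + 0.727² × 69.6²) = 50.60; v² = 0.528529.
t = (50.60 − 0.458)/0.528529 = 94.9 days (vs. the pure-advection estimate x/v = 95.7 d).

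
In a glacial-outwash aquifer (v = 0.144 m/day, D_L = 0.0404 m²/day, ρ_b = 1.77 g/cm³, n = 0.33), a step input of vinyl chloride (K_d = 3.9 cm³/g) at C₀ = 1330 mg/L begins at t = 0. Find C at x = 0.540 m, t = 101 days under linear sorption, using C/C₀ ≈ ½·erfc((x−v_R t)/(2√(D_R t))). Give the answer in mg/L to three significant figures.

772 mg/L

Retardation factor R = 1 + ρ_b·K_d/n = 1 + 1.77 × 3.9/0.33 = 21.92.
Sorption retards both mechanisms: v_R = v/R = 0.006569 m/day, D_R = D/R = 0.001843 m²/day.
v_R·t = 0.006569 × 101 = 0.663469 m; 2√(D_R t) = 0.8629 m; argument = (0.540 − 0.663469)/0.8629 = -0.1431.
C = C₀ × ½·erfc(-0.1431) = 1330 × 0.5802 = 772 mg/L.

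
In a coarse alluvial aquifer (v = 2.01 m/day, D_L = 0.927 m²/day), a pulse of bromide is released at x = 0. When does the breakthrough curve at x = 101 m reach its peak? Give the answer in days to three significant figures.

50.0 days

For the 1D instantaneous-source solution, setting ∂C/∂t = 0 at fixed x gives v²t² + 2Dt − x² = 0, so t = (√(D² + v²x²) − D)/v².
√(D² + v²x²) = √(0.927² + 2.01² × 101²) = 203.0; v² = 4.0401.
t = (203.0 − 0.927)/4.0401 = 50.0 days (vs. the pure-advection estimate x/v = 50.2 d).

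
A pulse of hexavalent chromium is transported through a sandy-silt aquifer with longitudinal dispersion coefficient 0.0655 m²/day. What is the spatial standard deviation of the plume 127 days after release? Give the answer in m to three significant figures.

4.08 m

Dispersive spreading gives a Gaussian with σ² = 2Dt; advection only shifts the center.
σ = √(2 × 0.0655 × 127) = 4.08 m.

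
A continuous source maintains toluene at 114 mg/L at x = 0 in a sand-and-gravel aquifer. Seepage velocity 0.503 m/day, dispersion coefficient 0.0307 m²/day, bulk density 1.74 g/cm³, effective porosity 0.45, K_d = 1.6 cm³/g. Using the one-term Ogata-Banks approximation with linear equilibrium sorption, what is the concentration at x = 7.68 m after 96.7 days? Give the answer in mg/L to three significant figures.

Retardation factor R = 1 + ρ_b·K_d/n = 1 + 1.74 × 1.6/0.45 = 7.187.
Sorption retards both mechanisms: v_R = v/R = 0.06999 m/day, D_R = D/R = 0.004272 m²/day.
v_R·t = 0.06999 × 96.7 = 6.768033 m; 2√(D_R t) = 1.285 m; argument = (7.68 − 6.768033)/1.285 = 0.7097.
C = C₀ × ½·erfc(0.7097) = 114 × 0.1578 = 18.0 mg/L.

18.0 mg/L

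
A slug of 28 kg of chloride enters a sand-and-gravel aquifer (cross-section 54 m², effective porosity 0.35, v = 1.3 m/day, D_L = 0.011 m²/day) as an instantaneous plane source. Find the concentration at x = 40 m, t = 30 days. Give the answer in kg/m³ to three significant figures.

For an instantaneous plane source, C(x,t) = M/(n_e·A·√(4πDt)) · exp(−(x−vt)²/(4Dt)), with n_e·A the pore (flow) area.
Plume center vt = 1.3 × 30 = 39 m, so the well at 40 m is 1 m downgradient of the peak.
√(4πDt) = 2.036 m, giving peak height M/(n_e·A·√(4πDt)) = 28/(0.35 × 54 × 2.036) = 0.7276 kg/m³.
(x−vt)²/(4Dt) = (1)²/(4 × 0.011 × 30) = 0.7576; exp(−0.7576) = 0.4688.
C = 0.7276 × 0.4688 = 0.341 kg/m³.

0.341 kg/m³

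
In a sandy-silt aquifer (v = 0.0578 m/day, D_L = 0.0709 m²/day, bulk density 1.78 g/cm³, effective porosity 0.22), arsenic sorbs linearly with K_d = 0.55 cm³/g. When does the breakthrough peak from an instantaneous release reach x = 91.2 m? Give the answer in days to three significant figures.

Retardation factor R = 1 + ρ_b·K_d/n = 1 + 1.78 × 0.55/0.22 = 5.450.
Sorption retards both mechanisms: v_R = v/R = 0.01061 m/day, D_R = D/R = 0.01301 m²/day.
Peak time from v_R²t² + 2D_R t − x² = 0: t = (√(D_R² + v_R²x²) − D_R)/v_R².
√(D_R² + v_R²x²) = √(0.01301² + 0.01061² × 91.2²) = 0.9677; v_R² = 0.0001126.
t = (0.9677 − 0.01301)/0.0001126 = 8480 days.

8480 days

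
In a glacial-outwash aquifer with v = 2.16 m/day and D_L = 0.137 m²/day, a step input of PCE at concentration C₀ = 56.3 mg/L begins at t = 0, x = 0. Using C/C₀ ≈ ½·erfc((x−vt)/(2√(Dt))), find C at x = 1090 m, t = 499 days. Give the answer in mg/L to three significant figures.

For a continuous step input, C/C₀ ≈ ½·erfc((x−vt)/(2√(Dt))).
vt = 2.16 × 499 = 1077.84 m and 2√(Dt) = 2√(0.137 × 499) = 16.54 m.
Argument (x−vt)/(2√(Dt)) = (1090 − 1077.84)/16.54 = 0.7352; ½·erfc(0.7352) = 0.1492.
C = 56.3 × 0.1492 = 8.40 mg/L.

8.40 mg/L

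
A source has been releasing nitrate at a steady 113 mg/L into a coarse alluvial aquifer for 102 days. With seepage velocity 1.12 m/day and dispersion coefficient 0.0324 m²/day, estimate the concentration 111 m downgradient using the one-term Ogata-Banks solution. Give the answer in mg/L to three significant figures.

For a continuous step input, C/C₀ ≈ ½·erfc((x−vt)/(2√(Dt))).
vt = 1.12 × 102 = 114.24 m and 2√(Dt) = 2√(0.0324 × 102) = 3.636 m.
Argument (x−vt)/(2√(Dt)) = (111 − 114.24)/3.636 = -0.8911; ½·erfc(-0.8911) = 0.8962.
C = 113 × 0.8962 = 101 mg/L.

101 mg/L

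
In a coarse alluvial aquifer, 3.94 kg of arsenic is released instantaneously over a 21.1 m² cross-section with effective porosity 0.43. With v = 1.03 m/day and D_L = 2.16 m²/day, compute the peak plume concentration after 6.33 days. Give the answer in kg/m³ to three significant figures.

0.0331 kg/m³

The peak of an instantaneous 1D plume sits at x = vt; there the Gaussian factor is 1 and C_max = M/(n_e·A·√(4πDt)), where n_e·A is the pore area the mass is dissolved in.
√(4πDt) = √(4π × 2.16 × 6.33) = 13.11 m, so C_max = 3.94/(0.43 × 21.1 × 13.11) = 0.0331 kg/m³.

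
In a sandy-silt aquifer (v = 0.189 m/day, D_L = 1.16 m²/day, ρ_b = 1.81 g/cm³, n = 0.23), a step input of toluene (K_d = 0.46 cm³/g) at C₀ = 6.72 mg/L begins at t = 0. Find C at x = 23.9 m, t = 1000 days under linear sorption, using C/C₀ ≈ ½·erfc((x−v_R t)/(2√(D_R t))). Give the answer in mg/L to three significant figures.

5.22 mg/L

Retardation factor R = 1 + ρ_b·K_d/n = 1 + 1.81 × 0.46/0.23 = 4.620.
Sorption retards both mechanisms: v_R = v/R = 0.04091 m/day, D_R = D/R = 0.2511 m²/day.
v_R·t = 0.04091 × 1000 = 40.91 m; 2√(D_R t) = 31.69 m; argument = (23.9 − 40.91)/31.69 = -0.5368.
C = C₀ × ½·erfc(-0.5368) = 6.72 × 0.7761 = 5.22 mg/L.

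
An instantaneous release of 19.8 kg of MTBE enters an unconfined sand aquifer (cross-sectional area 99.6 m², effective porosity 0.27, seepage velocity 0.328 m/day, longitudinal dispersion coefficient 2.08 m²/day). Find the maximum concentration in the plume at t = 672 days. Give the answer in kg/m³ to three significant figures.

The peak of an instantaneous 1D plume sits at x = vt; there the Gaussian factor is 1 and C_max = M/(n_e·A·√(4πDt)), where n_e·A is the pore area the mass is dissolved in.
√(4πDt) = √(4π × 2.08 × 672) = 132.5 m, so C_max = 19.8/(0.27 × 99.6 × 132.5) = 0.00556 kg/m³.

0.00556 kg/m³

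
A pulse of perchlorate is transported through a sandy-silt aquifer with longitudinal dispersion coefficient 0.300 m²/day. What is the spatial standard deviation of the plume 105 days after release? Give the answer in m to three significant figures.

7.94 m

Dispersive spreading gives a Gaussian with σ² = 2Dt; advection only shifts the center.
σ = √(2 × 0.300 × 105) = 7.94 m.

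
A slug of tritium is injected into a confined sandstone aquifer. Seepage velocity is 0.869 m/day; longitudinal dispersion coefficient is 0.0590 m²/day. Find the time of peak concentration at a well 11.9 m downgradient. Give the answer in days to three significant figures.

13.6 days

For the 1D instantaneous-source solution, setting ∂C/∂t = 0 at fixed x gives v²t² + 2Dt − x² = 0, so t = (√(D² + v²x²) − D)/v².
√(D² + v²x²) = √(0.0590² + 0.869² × 11.9²) = 10.34; v² = 0.755161.
t = (10.34 − 0.0590)/0.755161 = 13.6 days (vs. the pure-advection estimate x/v = 13.7 d).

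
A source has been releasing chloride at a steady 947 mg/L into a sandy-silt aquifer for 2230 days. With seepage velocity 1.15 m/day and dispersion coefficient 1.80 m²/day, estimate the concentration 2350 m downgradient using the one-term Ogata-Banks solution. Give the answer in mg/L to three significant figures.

939 mg/L

For a continuous step input, C/C₀ ≈ ½·erfc((x−vt)/(2√(Dt))).
vt = 1.15 × 2230 = 2564.5 m and 2√(Dt) = 2√(1.80 × 2230) = 126.7 m.
Argument (x−vt)/(2√(Dt)) = (2350 − 2564.5)/126.7 = -1.693; ½·erfc(-1.693) = 0.9917.
C = 947 × 0.9917 = 939 mg/L.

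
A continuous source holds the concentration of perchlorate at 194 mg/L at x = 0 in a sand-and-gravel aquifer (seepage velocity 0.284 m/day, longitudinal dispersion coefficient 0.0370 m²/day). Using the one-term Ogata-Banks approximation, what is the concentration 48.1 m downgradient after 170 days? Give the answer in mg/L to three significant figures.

101 mg/L

For a continuous step input, C/C₀ ≈ ½·erfc((x−vt)/(2√(Dt))).
vt = 0.284 × 170 = 48.28 m and 2√(Dt) = 2√(0.0370 × 170) = 5.016 m.
Argument (x−vt)/(2√(Dt)) = (48.1 − 48.28)/5.016 = -0.03589; ½·erfc(-0.03589) = 0.5202.
C = 194 × 0.5202 = 101 mg/L.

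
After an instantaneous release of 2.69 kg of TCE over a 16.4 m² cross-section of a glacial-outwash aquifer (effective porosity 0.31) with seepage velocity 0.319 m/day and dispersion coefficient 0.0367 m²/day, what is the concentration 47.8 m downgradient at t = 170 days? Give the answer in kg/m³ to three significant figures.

0.0114 kg/m³

For an instantaneous plane source, C(x,t) = M/(n_e·A·√(4πDt)) · exp(−(x−vt)²/(4Dt)), with n_e·A the pore (flow) area.
Plume center vt = 0.319 × 170 = 54.23 m, so the well at 47.8 m is 6.43 m upgradient of the peak.
√(4πDt) = 8.854 m, giving peak height M/(n_e·A·√(4πDt)) = 2.69/(0.31 × 16.4 × 8.854) = 0.05976 kg/m³.
(x−vt)²/(4Dt) = (-6.43)²/(4 × 0.0367 × 170) = 1.657; exp(−1.657) = 0.1907.
C = 0.05976 × 0.1907 = 0.0114 kg/m³.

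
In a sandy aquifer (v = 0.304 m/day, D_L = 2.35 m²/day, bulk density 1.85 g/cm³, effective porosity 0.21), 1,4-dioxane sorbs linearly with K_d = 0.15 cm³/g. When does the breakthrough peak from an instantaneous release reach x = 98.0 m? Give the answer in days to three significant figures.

Retardation factor R = 1 + ρ_b·K_d/n = 1 + 1.85 × 0.15/0.21 = 2.321.
Sorption retards both mechanisms: v_R = v/R = 0.1310 m/day, D_R = D/R = 1.012 m²/day.
Peak time from v_R²t² + 2D_R t − x² = 0: t = (√(D_R² + v_R²x²) − D_R)/v_R².
√(D_R² + v_R²x²) = √(1.012² + 0.1310² × 98.0²) = 12.88; v_R² = 0.01716.
t = (12.88 − 1.012)/0.01716 = 692 days.

692 days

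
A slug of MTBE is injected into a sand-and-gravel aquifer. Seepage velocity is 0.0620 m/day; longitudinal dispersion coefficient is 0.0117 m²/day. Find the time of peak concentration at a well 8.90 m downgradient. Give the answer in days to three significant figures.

141 days

For the 1D instantaneous-source solution, setting ∂C/∂t = 0 at fixed x gives v²t² + 2Dt − x² = 0, so t = (√(D² + v²x²) − D)/v².
√(D² + v²x²) = √(0.0117² + 0.0620² × 8.90²) = 0.5519; v² = 0.003844.
t = (0.5519 − 0.0117)/0.003844 = 141 days (vs. the pure-advection estimate x/v = 144 d).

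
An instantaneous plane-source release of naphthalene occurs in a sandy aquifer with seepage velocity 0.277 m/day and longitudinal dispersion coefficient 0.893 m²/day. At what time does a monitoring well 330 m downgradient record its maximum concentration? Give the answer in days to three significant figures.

1180 days

For the 1D instantaneous-source solution, setting ∂C/∂t = 0 at fixed x gives v²t² + 2Dt − x² = 0, so t = (√(D² + v²x²) − D)/v².
√(D² + v²x²) = √(0.893² + 0.277² × 330²) = 91.41; v² = 0.076729.
t = (91.41 − 0.893)/0.076729 = 1180 days (vs. the pure-advection estimate x/v = 1190 d).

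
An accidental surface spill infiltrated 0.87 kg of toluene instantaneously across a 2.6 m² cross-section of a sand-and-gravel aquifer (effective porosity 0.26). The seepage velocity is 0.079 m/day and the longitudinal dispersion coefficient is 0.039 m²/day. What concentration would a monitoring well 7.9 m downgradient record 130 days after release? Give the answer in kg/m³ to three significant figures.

0.122 kg/m³

For an instantaneous plane source, C(x,t) = M/(n_e·A·√(4πDt)) · exp(−(x−vt)²/(4Dt)), with n_e·A the pore (flow) area.
Plume center vt = 0.079 × 130 = 10.27 m, so the well at 7.9 m is 2.37 m upgradient of the peak.
√(4πDt) = 7.982 m, giving peak height M/(n_e·A·√(4πDt)) = 0.87/(0.26 × 2.6 × 7.982) = 0.1612 kg/m³.
(x−vt)²/(4Dt) = (-2.37)²/(4 × 0.039 × 130) = 0.2770; exp(−0.2770) = 0.7581.
C = 0.1612 × 0.7581 = 0.122 kg/m³.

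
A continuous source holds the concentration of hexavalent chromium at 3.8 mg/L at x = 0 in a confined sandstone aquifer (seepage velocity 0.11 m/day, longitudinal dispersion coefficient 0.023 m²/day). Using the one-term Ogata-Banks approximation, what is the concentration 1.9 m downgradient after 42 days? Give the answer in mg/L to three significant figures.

3.70 mg/L

For a continuous step input, C/C₀ ≈ ½·erfc((x−vt)/(2√(Dt))).
vt = 0.11 × 42 = 4.62 m and 2√(Dt) = 2√(0.023 × 42) = 1.966 m.
Argument (x−vt)/(2√(Dt)) = (1.9 − 4.62)/1.966 = -1.384; ½·erfc(-1.384) = 0.9748.
C = 3.8 × 0.9748 = 3.70 mg/L.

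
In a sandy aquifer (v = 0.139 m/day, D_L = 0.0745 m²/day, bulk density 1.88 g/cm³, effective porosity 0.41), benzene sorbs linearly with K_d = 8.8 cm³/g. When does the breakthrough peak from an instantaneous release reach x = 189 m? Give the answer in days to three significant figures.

56100 days

Retardation factor R = 1 + ρ_b·K_d/n = 1 + 1.88 × 8.8/0.41 = 41.35.
Sorption retards both mechanisms: v_R = v/R = 0.003362 m/day, D_R = D/R = 0.001802 m²/day.
Peak time from v_R²t² + 2D_R t − x² = 0: t = (√(D_R² + v_R²x²) − D_R)/v_R².
√(D_R² + v_R²x²) = √(0.001802² + 0.003362² × 189²) = 0.6354; v_R² = 1.130e-05.
t = (0.6354 − 0.001802)/1.130e-05 = 56100 days.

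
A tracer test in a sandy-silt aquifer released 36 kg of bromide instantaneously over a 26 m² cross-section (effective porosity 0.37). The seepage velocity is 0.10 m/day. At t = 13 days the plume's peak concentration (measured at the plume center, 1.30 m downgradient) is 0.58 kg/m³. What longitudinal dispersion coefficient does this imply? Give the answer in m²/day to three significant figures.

At the plume center C_max = M/(n_e·A·√(4πDt)), so D = M²/(4πt·(n_e·A·C_max)²).
n_e·A·C_max = 0.37 × 26 × 0.58 = 5.580 kg/m.
D = 36²/(4π × 13 × 5.580²) = 0.255 m²/day.

0.255 m²/day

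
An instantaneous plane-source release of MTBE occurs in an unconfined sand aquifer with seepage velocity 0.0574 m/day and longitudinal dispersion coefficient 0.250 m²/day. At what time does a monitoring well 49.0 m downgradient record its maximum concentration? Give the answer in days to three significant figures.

781 days

For the 1D instantaneous-source solution, setting ∂C/∂t = 0 at fixed x gives v²t² + 2Dt − x² = 0, so t = (√(D² + v²x²) − D)/v².
√(D² + v²x²) = √(0.250² + 0.0574² × 49.0²) = 2.824; v² = 0.00329476.
t = (2.824 − 0.250)/0.00329476 = 781 days (vs. the pure-advection estimate x/v = 854 d).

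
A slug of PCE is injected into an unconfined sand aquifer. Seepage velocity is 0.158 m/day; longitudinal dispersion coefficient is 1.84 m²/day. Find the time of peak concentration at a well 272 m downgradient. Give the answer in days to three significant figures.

For the 1D instantaneous-source solution, setting ∂C/∂t = 0 at fixed x gives v²t² + 2Dt − x² = 0, so t = (√(D² + v²x²) − D)/v².
√(D² + v²x²) = √(1.84² + 0.158² × 272²) = 43.02; v² = 0.024964.
t = (43.02 − 1.84)/0.024964 = 1650 days (vs. the pure-advection estimate x/v = 1720 d).

1650 days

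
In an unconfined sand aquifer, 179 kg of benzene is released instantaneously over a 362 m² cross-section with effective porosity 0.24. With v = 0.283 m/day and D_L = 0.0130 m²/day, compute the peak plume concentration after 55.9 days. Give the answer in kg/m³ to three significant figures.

The peak of an instantaneous 1D plume sits at x = vt; there the Gaussian factor is 1 and C_max = M/(n_e·A·√(4πDt)), where n_e·A is the pore area the mass is dissolved in.
√(4πDt) = √(4π × 0.0130 × 55.9) = 3.022 m, so C_max = 179/(0.24 × 362 × 3.022) = 0.682 kg/m³.

0.682 kg/m³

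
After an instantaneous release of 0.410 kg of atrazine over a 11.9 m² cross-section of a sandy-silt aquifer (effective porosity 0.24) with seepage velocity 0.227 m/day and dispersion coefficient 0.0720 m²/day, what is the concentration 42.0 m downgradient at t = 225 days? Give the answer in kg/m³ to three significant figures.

0.00282 kg/m³

For an instantaneous plane source, C(x,t) = M/(n_e·A·√(4πDt)) · exp(−(x−vt)²/(4Dt)), with n_e·A the pore (flow) area.
Plume center vt = 0.227 × 225 = 51.075 m, so the well at 42.0 m is 9.075 m upgradient of the peak.
√(4πDt) = 14.27 m, giving peak height M/(n_e·A·√(4πDt)) = 0.410/(0.24 × 11.9 × 14.27) = 0.01006 kg/m³.
(x−vt)²/(4Dt) = (-9.075)²/(4 × 0.0720 × 225) = 1.271; exp(−1.271) = 0.2806.
C = 0.01006 × 0.2806 = 0.00282 kg/m³.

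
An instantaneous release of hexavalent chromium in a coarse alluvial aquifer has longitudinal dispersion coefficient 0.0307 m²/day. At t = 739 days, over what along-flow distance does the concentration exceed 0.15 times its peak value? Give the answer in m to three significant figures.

26.2 m

The plume is Gaussian with σ = √(2Dt) = √(2 × 0.0307 × 739) = 6.736 m.
C/C_peak = exp(−Δx²/(2σ²)) = 0.15 ⇒ Δx = σ·√(−2 ln 0.15) = 6.736 × 1.948 = 13.12 m.
Width = 2Δx = 26.2 m.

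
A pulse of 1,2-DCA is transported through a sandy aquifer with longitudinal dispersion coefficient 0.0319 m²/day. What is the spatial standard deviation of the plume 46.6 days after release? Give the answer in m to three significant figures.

1.72 m

Dispersive spreading gives a Gaussian with σ² = 2Dt; advection only shifts the center.
σ = √(2 × 0.0319 × 46.6) = 1.72 m.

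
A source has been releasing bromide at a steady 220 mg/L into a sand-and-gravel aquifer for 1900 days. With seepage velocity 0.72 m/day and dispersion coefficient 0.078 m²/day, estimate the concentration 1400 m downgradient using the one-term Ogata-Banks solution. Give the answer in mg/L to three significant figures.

For a continuous step input, C/C₀ ≈ ½·erfc((x−vt)/(2√(Dt))).
vt = 0.72 × 1900 = 1368 m and 2√(Dt) = 2√(0.078 × 1900) = 24.35 m.
Argument (x−vt)/(2√(Dt)) = (1400 − 1368)/24.35 = 1.314; ½·erfc(1.314) = 0.03156.
C = 220 × 0.03156 = 6.94 mg/L.

6.94 mg/L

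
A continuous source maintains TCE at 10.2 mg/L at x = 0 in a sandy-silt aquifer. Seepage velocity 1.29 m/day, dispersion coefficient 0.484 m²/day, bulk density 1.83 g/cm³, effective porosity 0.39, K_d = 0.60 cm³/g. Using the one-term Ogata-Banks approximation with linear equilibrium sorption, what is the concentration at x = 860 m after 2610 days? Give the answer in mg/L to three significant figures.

8.25 mg/L

Retardation factor R = 1 + ρ_b·K_d/n = 1 + 1.83 × 0.60/0.39 = 3.815.
Sorption retards both mechanisms: v_R = v/R = 0.3381 m/day, D_R = D/R = 0.1269 m²/day.
v_R·t = 0.3381 × 2610 = 882.441 m; 2√(D_R t) = 36.40 m; argument = (860 − 882.441)/36.40 = -0.6165.
C = C₀ × ½·erfc(-0.6165) = 10.2 × 0.8084 = 8.25 mg/L.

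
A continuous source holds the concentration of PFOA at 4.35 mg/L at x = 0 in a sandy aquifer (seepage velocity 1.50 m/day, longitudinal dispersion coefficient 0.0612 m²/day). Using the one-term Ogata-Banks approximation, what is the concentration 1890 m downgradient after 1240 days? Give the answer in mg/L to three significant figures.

0.0324 mg/L

For a continuous step input, C/C₀ ≈ ½·erfc((x−vt)/(2√(Dt))).
vt = 1.50 × 1240 = 1860 m and 2√(Dt) = 2√(0.0612 × 1240) = 17.42 m.
Argument (x−vt)/(2√(Dt)) = (1890 − 1860)/17.42 = 1.722; ½·erfc(1.722) = 0.007440.
C = 4.35 × 0.007440 = 0.0324 mg/L.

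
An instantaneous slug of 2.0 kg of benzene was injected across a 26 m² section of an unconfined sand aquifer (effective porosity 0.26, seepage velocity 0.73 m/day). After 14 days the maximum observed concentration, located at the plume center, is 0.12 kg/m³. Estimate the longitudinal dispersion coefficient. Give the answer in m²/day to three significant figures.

At the plume center C_max = M/(n_e·A·√(4πDt)), so D = M²/(4πt·(n_e·A·C_max)²).
n_e·A·C_max = 0.26 × 26 × 0.12 = 0.8112 kg/m.
D = 2.0²/(4π × 14 × 0.8112²) = 0.0346 m²/day.

0.0346 m²/day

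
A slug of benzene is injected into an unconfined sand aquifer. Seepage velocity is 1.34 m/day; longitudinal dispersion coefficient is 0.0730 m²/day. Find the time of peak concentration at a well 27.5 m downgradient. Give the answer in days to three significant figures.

20.5 days

For the 1D instantaneous-source solution, setting ∂C/∂t = 0 at fixed x gives v²t² + 2Dt − x² = 0, so t = (√(D² + v²x²) − D)/v².
√(D² + v²x²) = √(0.0730² + 1.34² × 27.5²) = 36.85; v² = 1.7956.
t = (36.85 − 0.0730)/1.7956 = 20.5 days (vs. the pure-advection estimate x/v = 20.5 d).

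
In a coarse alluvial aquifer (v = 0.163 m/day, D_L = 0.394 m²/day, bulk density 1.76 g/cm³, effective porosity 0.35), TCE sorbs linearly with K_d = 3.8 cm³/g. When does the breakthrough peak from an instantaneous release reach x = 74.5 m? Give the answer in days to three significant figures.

Retardation factor R = 1 + ρ_b·K_d/n = 1 + 1.76 × 3.8/0.35 = 20.11.
Sorption retards both mechanisms: v_R = v/R = 0.008105 m/day, D_R = D/R = 0.01959 m²/day.
Peak time from v_R²t² + 2D_R t − x² = 0: t = (√(D_R² + v_R²x²) − D_R)/v_R².
√(D_R² + v_R²x²) = √(0.01959² + 0.008105² × 74.5²) = 0.6041; v_R² = 6.569e-05.
t = (0.6041 − 0.01959)/6.569e-05 = 8900 days.

8900 days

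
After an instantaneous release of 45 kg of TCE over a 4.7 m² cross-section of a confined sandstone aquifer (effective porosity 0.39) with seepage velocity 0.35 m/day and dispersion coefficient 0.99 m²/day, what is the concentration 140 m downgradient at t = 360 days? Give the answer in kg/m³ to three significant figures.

0.320 kg/m³

For an instantaneous plane source, C(x,t) = M/(n_e·A·√(4πDt)) · exp(−(x−vt)²/(4Dt)), with n_e·A the pore (flow) area.
Plume center vt = 0.35 × 360 = 126 m, so the well at 140 m is 14 m downgradient of the peak.
√(4πDt) = 66.92 m, giving peak height M/(n_e·A·√(4πDt)) = 45/(0.39 × 4.7 × 66.92) = 0.3669 kg/m³.
(x−vt)²/(4Dt) = (14)²/(4 × 0.99 × 360) = 0.1375; exp(−0.1375) = 0.8715.
C = 0.3669 × 0.8715 = 0.320 kg/m³.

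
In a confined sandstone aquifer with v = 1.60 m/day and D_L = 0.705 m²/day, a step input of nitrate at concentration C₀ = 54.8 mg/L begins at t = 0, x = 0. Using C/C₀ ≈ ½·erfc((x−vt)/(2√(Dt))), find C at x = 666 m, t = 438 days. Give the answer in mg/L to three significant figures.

For a continuous step input, C/C₀ ≈ ½·erfc((x−vt)/(2√(Dt))).
vt = 1.60 × 438 = 700.8 m and 2√(Dt) = 2√(0.705 × 438) = 35.14 m.
Argument (x−vt)/(2√(Dt)) = (666 − 700.8)/35.14 = -0.9903; ½·erfc(-0.9903) = 0.9193.
C = 54.8 × 0.9193 = 50.4 mg/L.

50.4 mg/L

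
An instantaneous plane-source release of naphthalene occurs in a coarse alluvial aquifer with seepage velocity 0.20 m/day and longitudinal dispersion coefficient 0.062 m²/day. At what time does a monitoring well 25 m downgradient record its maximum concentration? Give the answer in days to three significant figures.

123 days

For the 1D instantaneous-source solution, setting ∂C/∂t = 0 at fixed x gives v²t² + 2Dt − x² = 0, so t = (√(D² + v²x²) − D)/v².
√(D² + v²x²) = √(0.062² + 0.20² × 25²) = 5.000; v² = 0.04.
t = (5.000 − 0.062)/0.04 = 123 days (vs. the pure-advection estimate x/v = 125 d).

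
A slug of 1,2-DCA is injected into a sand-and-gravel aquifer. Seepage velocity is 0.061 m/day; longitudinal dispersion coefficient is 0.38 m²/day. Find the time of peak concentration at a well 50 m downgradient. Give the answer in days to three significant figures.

724 days

For the 1D instantaneous-source solution, setting ∂C/∂t = 0 at fixed x gives v²t² + 2Dt − x² = 0, so t = (√(D² + v²x²) − D)/v².
√(D² + v²x²) = √(0.38² + 0.061² × 50²) = 3.074; v² = 0.003721.
t = (3.074 − 0.38)/0.003721 = 724 days (vs. the pure-advection estimate x/v = 820 d).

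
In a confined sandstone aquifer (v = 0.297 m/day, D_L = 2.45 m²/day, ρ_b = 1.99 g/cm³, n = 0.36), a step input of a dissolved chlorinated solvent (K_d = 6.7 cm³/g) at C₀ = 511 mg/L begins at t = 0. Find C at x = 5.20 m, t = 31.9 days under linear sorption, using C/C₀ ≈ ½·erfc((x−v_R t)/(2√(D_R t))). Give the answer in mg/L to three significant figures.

Retardation factor R = 1 + ρ_b·K_d/n = 1 + 1.99 × 6.7/0.36 = 38.04.
Sorption retards both mechanisms: v_R = v/R = 0.007808 m/day, D_R = D/R = 0.06441 m²/day.
v_R·t = 0.007808 × 31.9 = 0.2490752 m; 2√(D_R t) = 2.867 m; argument = (5.20 − 0.2490752)/2.867 = 1.727.
C = C₀ × ½·erfc(1.727) = 511 × 0.007296 = 3.73 mg/L.

3.73 mg/L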